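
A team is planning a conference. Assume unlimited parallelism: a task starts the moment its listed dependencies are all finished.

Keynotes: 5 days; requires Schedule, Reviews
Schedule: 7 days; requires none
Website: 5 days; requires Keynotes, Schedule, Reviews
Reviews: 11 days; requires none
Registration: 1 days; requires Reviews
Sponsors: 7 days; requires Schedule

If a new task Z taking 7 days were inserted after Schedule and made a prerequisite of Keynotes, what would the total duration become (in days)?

24

Originally the schedule takes 21 days.
With Z inserted, Keynotes now waits for max(Schedule, Reviews, Z).
New critical path: Schedule→Z→Keynotes→Website = 7+7+5+5 = 24 ⇒ 24 days.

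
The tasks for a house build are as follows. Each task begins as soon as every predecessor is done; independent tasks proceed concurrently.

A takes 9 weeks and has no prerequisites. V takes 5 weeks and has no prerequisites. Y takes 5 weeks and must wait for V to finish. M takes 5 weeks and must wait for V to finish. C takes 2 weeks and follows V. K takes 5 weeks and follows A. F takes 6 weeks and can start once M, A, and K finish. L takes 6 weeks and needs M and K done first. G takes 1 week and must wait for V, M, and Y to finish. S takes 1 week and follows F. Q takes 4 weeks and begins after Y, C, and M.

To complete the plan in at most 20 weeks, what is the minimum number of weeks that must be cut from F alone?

Current finish: 21 weeks; target: 20.
F is on every critical path, so each week cut from F cuts the finish by one (this holds down to a finish of 20).
Need 21 − 20 = 1 week off F → F becomes 5 weeks, finish becomes 20.

1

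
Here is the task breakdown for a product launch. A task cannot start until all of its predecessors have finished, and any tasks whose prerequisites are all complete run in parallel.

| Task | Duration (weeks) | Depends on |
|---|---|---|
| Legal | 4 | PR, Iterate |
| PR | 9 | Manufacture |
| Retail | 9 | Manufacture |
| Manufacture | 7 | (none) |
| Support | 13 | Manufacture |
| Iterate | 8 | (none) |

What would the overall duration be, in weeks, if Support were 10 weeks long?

Critical path before the change: Manufacture→Support = 7+13 = 20 giving 20 weeks.
Support lies on that path, so at 10 weeks the path becomes 17 weeks.
New critical path: Manufacture→PR→Legal = 7+9+4 = 20 ⇒ 20 weeks.

20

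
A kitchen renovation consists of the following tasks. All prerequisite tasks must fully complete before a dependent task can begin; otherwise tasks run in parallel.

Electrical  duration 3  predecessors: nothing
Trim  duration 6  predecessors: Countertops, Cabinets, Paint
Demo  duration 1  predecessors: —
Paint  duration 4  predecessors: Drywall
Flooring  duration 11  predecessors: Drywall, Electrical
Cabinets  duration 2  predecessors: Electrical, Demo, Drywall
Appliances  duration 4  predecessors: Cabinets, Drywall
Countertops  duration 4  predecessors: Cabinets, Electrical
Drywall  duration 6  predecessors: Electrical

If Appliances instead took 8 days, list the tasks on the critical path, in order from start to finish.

The binding path is Electrical→Drywall→Cabinets→Countertops→Trim = 3+6+2+4+6 = 21; finish at 21 days.
Appliances is off the critical path — its longest chain is 15 days, giving 6 of slack.
The critical path is still Electrical→Drywall→Cabinets→Countertops→Trim; finish is now 21 days.

Electrical, Drywall, Cabinets, Countertops, Trim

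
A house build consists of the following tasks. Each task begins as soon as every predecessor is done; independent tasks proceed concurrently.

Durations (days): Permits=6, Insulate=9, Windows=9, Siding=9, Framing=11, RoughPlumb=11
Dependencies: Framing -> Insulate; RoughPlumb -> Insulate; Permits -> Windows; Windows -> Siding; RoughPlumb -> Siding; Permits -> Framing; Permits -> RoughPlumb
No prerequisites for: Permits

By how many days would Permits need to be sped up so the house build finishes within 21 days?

5

Current finish: 26 days; target: 21.
Permits is on every critical path, so each day cut from Permits cuts the finish by one (this holds down to a finish of 21).
Need 26 − 21 = 5 days off Permits → Permits becomes 1 day, finish becomes 21.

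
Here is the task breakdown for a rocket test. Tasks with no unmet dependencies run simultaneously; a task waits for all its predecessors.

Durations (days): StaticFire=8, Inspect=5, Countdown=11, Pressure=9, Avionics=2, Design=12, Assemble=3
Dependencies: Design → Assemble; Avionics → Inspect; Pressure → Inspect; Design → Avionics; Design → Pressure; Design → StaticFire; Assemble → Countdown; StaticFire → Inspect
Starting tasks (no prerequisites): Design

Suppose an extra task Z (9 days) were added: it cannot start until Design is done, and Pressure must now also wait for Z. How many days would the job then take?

Originally the job takes 26 days.
With Z inserted, Pressure now waits for max(Design, Z).
New critical path: Design→Z→Pressure→Inspect = 12+9+9+5 = 35 ⇒ 35 days.

35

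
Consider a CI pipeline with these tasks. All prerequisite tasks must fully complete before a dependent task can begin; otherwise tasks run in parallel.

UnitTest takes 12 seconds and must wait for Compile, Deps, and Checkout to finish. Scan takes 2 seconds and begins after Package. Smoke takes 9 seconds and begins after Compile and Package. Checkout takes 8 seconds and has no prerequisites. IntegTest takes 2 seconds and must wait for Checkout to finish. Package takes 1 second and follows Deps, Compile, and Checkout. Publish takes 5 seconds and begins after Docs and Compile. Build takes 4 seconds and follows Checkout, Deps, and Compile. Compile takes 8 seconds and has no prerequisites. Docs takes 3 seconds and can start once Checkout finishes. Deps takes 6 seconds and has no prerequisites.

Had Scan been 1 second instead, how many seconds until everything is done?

20

Baseline: Checkout→UnitTest = 8+12 = 20 → 20 seconds.
The longest path through Scan is only 11 seconds, so Scan has float 9.
No other chain overtakes it, so the finish is 20 seconds.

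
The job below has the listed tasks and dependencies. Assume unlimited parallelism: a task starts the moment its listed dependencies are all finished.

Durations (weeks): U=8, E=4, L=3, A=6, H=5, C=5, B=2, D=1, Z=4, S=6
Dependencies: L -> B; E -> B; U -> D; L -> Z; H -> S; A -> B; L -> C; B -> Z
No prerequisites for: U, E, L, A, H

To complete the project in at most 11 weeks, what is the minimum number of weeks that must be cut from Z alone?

1

Current finish: 12 weeks; target: 11.
Z is on every critical path, so each week cut from Z cuts the finish by one (this holds down to a finish of 11).
Need 12 − 11 = 1 week off Z → Z becomes 3 weeks, finish becomes 11.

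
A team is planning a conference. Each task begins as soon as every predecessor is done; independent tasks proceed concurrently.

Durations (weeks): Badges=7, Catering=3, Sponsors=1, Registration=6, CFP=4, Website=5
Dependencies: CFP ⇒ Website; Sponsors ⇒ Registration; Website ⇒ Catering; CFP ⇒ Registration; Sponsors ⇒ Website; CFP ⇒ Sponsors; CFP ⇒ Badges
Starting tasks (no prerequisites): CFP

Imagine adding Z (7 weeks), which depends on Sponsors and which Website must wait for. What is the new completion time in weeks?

Originally the project takes 13 weeks.
With Z inserted, Website now waits for max(Sponsors, CFP, Z).
New critical path: CFP→Sponsors→Z→Website→Catering = 4+1+7+5+3 = 20 ⇒ 20 weeks.

20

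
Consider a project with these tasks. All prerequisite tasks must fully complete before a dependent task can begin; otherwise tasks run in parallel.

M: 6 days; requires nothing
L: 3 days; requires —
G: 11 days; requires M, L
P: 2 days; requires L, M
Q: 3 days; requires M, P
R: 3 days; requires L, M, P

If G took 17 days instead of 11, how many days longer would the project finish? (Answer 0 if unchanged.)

Critical path before the change: M→G = 6+11 = 17 giving 17 days.
Since G is critical, the +6 change carries straight to that chain (now 23 days).
That remains the longest chain; total 23 days.
Change in finish: 23 − 17 = +6 days.

6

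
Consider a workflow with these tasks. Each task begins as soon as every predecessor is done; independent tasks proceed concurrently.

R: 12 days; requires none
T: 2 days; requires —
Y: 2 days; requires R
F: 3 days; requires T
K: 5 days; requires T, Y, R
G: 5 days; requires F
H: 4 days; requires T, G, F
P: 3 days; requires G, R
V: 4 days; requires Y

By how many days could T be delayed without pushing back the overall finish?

The longest chain is R→Y→K = 12+2+5 = 19; overall finish 19 days.
T finishes as early as 2 and must finish by 7.
Float = 19 − 14 = 5.

5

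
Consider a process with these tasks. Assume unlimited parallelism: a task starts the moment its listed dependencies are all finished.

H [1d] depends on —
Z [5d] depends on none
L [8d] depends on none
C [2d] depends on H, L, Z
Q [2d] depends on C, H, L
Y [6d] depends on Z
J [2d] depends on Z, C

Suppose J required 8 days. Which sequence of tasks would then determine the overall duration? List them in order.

L, C, J

Baseline: L→C→J = 8+2+2 = 12 → 12 days.
J lies on that path, so at 8 days the path becomes 18 days.
The critical path is still L→C→J; finish is now 18 days.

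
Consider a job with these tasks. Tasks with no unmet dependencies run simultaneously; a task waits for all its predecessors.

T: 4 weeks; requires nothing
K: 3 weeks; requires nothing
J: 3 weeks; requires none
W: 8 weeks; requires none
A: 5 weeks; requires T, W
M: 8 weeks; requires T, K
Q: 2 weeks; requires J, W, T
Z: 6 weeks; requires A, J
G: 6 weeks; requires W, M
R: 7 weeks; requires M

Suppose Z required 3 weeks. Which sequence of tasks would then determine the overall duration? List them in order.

Baseline: W→A→Z = 8+5+6 = 19 → 19 weeks.
Z lies on that path, so at 3 weeks the path becomes 16 weeks.
New critical path: T→M→R = 4+8+7 = 19 ⇒ 19 weeks.

T, M, R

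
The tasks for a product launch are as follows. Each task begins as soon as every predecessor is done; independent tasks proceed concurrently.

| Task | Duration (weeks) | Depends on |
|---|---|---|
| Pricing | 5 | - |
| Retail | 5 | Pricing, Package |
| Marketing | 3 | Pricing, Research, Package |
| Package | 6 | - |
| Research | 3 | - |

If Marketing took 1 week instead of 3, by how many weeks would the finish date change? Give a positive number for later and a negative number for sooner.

The binding path is Package→Retail = 6+5 = 11; finish at 11 weeks.
Marketing is off the critical path — its longest chain is 9 weeks, giving 2 of slack.
No other chain overtakes it, so the finish is 11 weeks.
Change in finish: 11 − 11 = +0 weeks.

0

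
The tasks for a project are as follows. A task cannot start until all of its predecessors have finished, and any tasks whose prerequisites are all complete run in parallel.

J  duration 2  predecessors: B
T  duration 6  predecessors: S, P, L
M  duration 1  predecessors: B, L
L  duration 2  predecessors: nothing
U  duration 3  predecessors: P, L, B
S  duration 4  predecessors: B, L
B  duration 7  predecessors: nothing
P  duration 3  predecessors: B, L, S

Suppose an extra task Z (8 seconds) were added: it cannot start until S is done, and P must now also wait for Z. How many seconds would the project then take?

28

Originally the project takes 20 seconds.
With Z inserted, P now waits for max(B, L, S, Z).
New critical path: B→S→Z→P→T = 7+4+8+3+6 = 28 ⇒ 28 seconds.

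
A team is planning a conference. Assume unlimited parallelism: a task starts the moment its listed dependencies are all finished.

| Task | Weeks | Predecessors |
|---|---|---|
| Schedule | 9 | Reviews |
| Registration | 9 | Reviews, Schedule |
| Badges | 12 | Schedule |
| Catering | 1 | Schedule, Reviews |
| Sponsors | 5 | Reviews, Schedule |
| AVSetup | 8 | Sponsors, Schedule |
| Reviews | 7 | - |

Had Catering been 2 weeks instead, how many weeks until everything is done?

29

The binding path is Reviews→Schedule→Sponsors→AVSetup = 7+9+5+8 = 29; finish at 29 weeks.
The longest path through Catering is only 17 weeks, so Catering has float 12.
That remains the longest chain; total 29 weeks.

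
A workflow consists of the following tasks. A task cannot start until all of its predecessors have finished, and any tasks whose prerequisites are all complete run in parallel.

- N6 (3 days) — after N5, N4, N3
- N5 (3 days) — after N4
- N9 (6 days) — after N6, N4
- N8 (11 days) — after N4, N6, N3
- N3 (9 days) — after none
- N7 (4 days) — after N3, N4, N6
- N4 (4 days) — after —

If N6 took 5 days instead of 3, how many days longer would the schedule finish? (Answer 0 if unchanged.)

2

Actual critical path: N3→N6→N8 = 9+3+11 = 23 ⇒ 23 days.
N6 is on the critical path; changing it to 5 makes that path 25 days.
That remains the longest chain; total 25 days.
Change in finish: 25 − 23 = +2 days.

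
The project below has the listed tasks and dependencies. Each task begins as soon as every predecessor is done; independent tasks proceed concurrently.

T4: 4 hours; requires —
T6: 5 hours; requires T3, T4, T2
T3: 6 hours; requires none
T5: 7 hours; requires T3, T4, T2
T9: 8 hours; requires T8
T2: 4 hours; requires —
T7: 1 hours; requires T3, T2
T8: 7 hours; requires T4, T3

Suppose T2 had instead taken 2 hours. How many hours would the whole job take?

21

Actual critical path: T3→T8→T9 = 6+7+8 = 21 ⇒ 21 hours.
T2 is off the critical path — its longest chain is 11 hours, giving 10 of slack.
No other chain overtakes it, so the finish is 21 hours.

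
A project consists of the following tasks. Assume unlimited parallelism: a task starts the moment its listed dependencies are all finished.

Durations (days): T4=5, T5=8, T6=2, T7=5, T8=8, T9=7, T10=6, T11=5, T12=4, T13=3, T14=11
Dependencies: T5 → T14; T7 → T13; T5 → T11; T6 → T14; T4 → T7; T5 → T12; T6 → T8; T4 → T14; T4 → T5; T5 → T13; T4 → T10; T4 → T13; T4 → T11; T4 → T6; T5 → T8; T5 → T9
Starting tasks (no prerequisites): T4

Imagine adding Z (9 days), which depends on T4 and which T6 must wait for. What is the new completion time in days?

Originally the plan takes 24 days.
With Z inserted, T6 now waits for max(T4, Z).
New critical path: T4→Z→T6→T14 = 5+9+2+11 = 27 ⇒ 27 days.

27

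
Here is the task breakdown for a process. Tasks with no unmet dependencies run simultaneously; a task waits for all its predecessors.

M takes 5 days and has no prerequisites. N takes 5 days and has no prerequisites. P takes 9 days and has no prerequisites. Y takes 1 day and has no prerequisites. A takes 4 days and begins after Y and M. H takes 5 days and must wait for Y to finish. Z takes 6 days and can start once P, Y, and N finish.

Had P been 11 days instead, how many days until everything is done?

17

Baseline: P→Z = 9+6 = 15 → 15 days.
P lies on that path, so at 11 days the path becomes 17 days.
That remains the longest chain; total 17 days.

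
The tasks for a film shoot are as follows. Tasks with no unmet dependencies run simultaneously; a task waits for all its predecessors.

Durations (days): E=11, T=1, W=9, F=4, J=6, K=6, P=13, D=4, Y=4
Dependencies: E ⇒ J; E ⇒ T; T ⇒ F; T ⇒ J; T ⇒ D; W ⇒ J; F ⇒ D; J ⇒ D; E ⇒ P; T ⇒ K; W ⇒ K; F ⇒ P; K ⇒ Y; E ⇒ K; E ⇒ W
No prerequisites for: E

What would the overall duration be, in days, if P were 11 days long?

Actual critical path: E→W→J→D = 11+9+6+4 = 30 ⇒ 30 days.
P is off the critical path — its longest chain is 29 days, giving 1 of slack.
That remains the longest chain; total 30 days.

30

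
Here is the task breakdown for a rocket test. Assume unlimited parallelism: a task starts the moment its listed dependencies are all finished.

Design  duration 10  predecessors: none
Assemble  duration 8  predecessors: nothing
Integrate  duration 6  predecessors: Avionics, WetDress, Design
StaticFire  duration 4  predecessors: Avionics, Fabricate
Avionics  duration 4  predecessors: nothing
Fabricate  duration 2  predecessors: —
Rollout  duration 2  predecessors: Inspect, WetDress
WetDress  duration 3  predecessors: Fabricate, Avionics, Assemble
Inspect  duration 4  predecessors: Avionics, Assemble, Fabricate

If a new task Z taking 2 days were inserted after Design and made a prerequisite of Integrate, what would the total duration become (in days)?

18

Originally the job takes 17 days.
With Z inserted, Integrate now waits for max(Avionics, WetDress, Design, Z).
New critical path: Design→Z→Integrate = 10+2+6 = 18 ⇒ 18 days.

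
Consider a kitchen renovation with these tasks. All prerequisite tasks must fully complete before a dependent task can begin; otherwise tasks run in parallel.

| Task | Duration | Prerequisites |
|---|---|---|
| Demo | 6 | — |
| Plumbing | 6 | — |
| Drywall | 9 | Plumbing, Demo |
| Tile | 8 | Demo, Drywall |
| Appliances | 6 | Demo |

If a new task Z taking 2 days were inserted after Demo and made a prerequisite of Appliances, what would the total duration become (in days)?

23

Originally the project takes 23 days.
With Z inserted, Appliances now waits for max(Demo, Z).
New critical path: Demo→Drywall→Tile = 6+9+8 = 23 ⇒ 23 days.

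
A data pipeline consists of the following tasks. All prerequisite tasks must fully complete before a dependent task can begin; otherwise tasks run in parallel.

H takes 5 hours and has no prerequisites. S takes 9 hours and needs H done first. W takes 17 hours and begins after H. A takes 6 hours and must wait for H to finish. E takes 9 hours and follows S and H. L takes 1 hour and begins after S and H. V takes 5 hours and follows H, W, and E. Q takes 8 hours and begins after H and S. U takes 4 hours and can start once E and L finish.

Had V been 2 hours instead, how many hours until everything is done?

Baseline: H→S→E→V = 5+9+9+5 = 28 → 28 hours.
V lies on that path, so at 2 hours the path becomes 25 hours.
The binding chain switches to H→S→E→U = 5+9+9+4 = 27; finish 27 hours.

27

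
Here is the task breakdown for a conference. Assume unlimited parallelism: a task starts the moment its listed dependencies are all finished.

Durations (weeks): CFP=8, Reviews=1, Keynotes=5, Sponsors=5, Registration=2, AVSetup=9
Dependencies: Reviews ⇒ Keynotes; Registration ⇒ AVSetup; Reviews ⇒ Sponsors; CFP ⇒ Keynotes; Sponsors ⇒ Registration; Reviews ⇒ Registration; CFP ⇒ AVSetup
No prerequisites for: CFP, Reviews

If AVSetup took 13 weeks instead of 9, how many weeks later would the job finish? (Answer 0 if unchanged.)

4

As given, the longest chain is CFP→AVSetup = 8+9 = 17, so the finish is 17 weeks.
AVSetup is on the critical path; changing it to 13 makes that path 21 weeks.
That remains the longest chain; total 21 weeks.
Change in finish: 21 − 17 = +4 weeks.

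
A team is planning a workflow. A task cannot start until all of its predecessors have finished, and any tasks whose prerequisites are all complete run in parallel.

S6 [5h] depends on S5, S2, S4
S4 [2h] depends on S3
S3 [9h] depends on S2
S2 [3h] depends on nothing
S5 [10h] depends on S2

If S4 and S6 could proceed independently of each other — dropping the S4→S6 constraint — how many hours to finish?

18

Before: longest chain S2→S3→S4→S6 = 3+9+2+5 = 19, finish 19.
Without S4→S6, S6's earliest start moves from 14 to 13.
After: S2→S5→S6 = 3+10+5 = 18 → 18 hours.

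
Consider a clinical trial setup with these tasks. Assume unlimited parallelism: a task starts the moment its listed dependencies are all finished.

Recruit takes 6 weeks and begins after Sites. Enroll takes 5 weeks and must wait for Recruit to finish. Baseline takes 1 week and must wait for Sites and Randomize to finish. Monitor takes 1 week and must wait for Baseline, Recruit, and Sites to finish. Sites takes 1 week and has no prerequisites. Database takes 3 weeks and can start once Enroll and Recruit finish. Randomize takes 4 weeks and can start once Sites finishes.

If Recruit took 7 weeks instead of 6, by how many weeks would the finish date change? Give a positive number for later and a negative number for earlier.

The binding path is Sites→Recruit→Enroll→Database = 1+6+5+3 = 15; finish at 15 weeks.
Recruit lies on that path, so at 7 weeks the path becomes 16 weeks.
No other chain overtakes it, so the finish is 16 weeks.
Change in finish: 16 − 15 = +1 weeks.

1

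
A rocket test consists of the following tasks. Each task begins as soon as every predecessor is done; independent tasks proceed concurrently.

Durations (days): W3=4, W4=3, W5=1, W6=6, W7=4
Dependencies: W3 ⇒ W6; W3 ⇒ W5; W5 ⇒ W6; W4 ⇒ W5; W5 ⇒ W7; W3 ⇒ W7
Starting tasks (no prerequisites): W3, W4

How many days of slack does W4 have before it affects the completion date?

1

The longest chain is W3→W5→W6 = 4+1+6 = 11; overall finish 11 days.
W4 finishes as early as 3 and must finish by 4.
So W4 can slip 4 − 3 = 1 day.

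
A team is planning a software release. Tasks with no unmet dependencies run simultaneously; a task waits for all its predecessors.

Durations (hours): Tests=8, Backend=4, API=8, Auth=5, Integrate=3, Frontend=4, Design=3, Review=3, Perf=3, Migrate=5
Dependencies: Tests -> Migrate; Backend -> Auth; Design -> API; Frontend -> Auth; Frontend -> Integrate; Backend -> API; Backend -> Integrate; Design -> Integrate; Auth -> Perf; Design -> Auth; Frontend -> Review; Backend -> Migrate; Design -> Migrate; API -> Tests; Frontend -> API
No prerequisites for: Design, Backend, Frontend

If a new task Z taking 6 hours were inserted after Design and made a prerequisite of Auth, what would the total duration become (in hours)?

25

Originally the job takes 25 hours.
With Z inserted, Auth now waits for max(Backend, Frontend, Design, Z).
New critical path: Backend→API→Tests→Migrate = 4+8+8+5 = 25 ⇒ 25 hours.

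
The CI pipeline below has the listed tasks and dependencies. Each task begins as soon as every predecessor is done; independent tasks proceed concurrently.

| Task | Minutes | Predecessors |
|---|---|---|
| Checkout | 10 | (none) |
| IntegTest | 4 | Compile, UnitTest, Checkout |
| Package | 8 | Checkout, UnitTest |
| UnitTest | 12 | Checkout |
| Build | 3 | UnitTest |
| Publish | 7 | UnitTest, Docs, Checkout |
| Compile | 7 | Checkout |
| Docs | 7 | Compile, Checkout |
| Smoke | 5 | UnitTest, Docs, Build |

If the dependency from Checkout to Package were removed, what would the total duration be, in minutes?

Original critical path: Checkout→Compile→Docs→Publish = 10+7+7+7 = 31 ⇒ 31 minutes.
Dropping Checkout→Package doesn't change Package's earliest start (22); another predecessor still binds.
After: Checkout→Compile→Docs→Publish = 10+7+7+7 = 31 → 31 minutes.

31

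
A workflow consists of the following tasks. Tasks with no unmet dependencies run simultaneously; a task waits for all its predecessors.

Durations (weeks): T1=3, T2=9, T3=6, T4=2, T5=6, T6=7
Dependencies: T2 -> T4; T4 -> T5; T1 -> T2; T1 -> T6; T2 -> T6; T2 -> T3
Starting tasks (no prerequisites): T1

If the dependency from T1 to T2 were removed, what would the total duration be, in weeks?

17

Original critical path: T1→T2→T4→T5 = 3+9+2+6 = 20 ⇒ 20 weeks.
Without T1→T2, T2's earliest start moves from 3 to 0.
New critical path: T2→T4→T5 = 9+2+6 = 17 ⇒ 17 weeks.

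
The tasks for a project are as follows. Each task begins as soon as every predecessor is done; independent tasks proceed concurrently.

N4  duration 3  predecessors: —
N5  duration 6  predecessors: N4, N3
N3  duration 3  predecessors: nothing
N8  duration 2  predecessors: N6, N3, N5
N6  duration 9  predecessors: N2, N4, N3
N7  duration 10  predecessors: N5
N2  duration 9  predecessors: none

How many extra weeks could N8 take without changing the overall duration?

0

Critical path: N2→N6→N8 = 9+9+2 = 20, so the finish is 20 weeks.
The longest chain containing N8 totals 20 weeks.
Float = 20 − 20 = 0.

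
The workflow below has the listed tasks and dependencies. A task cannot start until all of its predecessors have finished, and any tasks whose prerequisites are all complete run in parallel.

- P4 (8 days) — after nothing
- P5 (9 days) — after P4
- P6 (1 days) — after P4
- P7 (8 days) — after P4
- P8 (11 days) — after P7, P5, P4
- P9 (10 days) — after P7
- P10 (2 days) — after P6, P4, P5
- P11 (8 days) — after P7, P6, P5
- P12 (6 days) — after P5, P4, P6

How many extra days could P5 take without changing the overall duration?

P4→P5→P8 = 8+9+11 = 28 sets the makespan at 28 days.
Longest path through P5: 28 days (earliest finish 17, latest finish 17).
Float = 28 − 28 = 0.

0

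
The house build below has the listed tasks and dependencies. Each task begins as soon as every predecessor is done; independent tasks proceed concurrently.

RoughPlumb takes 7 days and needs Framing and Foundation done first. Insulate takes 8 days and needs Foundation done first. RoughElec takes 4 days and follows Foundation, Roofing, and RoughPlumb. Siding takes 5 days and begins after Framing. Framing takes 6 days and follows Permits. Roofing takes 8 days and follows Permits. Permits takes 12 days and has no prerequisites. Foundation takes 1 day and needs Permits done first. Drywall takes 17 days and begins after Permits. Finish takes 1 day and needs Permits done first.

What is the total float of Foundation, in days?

5

The longest chain is Permits→Framing→RoughPlumb→RoughElec = 12+6+7+4 = 29; overall finish 29 days.
Foundation finishes as early as 13 and must finish by 18.
Slack of Foundation = 17 − 12 = 5 days.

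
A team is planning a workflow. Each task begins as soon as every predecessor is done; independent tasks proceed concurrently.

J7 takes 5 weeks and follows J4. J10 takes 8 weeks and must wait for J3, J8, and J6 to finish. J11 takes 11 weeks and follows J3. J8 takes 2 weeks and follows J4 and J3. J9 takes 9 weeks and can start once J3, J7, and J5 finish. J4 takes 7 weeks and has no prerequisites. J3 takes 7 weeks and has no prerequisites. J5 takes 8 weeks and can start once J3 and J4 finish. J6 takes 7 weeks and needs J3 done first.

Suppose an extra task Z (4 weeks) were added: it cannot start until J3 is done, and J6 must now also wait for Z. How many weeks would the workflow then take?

Originally the workflow takes 24 weeks.
With Z inserted, J6 now waits for max(J3, Z).
New critical path: J3→Z→J6→J10 = 7+4+7+8 = 26 ⇒ 26 weeks.

26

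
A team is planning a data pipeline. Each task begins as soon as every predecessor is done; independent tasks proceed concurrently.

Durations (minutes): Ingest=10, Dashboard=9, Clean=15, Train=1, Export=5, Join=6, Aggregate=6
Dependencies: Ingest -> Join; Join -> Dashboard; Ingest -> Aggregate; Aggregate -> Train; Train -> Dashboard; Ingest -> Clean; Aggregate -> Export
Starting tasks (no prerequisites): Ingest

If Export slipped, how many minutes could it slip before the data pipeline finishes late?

5

Critical path: Ingest→Aggregate→Train→Dashboard = 10+6+1+9 = 26, so the finish is 26 minutes.
Longest path through Export: 21 minutes (earliest finish 21, latest finish 26).
So Export can slip 26 − 21 = 5 minutes.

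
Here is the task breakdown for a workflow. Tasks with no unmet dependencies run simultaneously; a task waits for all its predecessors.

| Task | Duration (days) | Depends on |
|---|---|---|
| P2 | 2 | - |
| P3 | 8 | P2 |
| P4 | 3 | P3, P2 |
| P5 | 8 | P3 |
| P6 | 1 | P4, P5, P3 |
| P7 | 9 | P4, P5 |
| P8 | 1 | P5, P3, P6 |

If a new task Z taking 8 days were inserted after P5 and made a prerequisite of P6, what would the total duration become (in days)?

Originally the workflow takes 27 days.
With Z inserted, P6 now waits for max(P4, P5, P3, Z).
New critical path: P2→P3→P5→Z→P6→P8 = 2+8+8+8+1+1 = 28 ⇒ 28 days.

28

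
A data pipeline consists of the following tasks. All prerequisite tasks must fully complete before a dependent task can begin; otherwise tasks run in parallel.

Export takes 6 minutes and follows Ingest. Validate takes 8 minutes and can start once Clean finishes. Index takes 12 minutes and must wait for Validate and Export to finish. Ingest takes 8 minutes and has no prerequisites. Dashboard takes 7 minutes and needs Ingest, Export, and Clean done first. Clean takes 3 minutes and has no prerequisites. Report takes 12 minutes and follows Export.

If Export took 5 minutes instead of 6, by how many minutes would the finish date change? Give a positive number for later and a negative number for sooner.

Critical path before the change: Ingest→Export→Index = 8+6+12 = 26 giving 26 minutes.
Export lies on that path, so at 5 minutes the path becomes 25 minutes.
No other chain overtakes it, so the finish is 25 minutes.
Change in finish: 25 − 26 = -1 minutes.

-1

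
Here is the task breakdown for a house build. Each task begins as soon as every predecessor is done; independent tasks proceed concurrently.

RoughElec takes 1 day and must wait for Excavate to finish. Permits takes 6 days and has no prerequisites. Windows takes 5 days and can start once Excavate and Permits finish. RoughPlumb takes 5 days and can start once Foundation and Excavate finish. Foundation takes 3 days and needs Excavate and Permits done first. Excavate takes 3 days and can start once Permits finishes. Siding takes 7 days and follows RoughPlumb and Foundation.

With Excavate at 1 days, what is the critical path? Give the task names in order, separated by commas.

Actual critical path: Permits→Excavate→Foundation→RoughPlumb→Siding = 6+3+3+5+7 = 24 ⇒ 24 days.
Excavate lies on that path, so at 1 day the path becomes 22 days.
The critical path is still Permits→Excavate→Foundation→RoughPlumb→Siding; finish is now 22 days.

Permits, Excavate, Foundation, RoughPlumb, Siding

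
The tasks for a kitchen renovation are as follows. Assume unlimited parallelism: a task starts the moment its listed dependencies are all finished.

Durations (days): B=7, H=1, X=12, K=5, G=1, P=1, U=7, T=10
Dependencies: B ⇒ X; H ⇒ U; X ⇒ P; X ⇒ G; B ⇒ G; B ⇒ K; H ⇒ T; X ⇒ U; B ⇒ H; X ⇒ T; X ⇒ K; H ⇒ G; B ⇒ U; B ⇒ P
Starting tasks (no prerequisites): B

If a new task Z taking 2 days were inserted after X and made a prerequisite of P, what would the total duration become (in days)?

29

Originally the plan takes 29 days.
With Z inserted, P now waits for max(B, X, Z).
New critical path: B→X→T = 7+12+10 = 29 ⇒ 29 days.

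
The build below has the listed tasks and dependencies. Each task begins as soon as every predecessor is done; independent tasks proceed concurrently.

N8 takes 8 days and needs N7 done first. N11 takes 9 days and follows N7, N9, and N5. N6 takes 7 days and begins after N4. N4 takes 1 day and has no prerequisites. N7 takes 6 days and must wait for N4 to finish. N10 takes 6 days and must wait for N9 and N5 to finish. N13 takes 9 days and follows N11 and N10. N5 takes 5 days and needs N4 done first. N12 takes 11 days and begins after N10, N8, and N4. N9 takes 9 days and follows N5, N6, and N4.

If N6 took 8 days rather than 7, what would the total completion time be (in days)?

Actual critical path: N4→N6→N9→N11→N13 = 1+7+9+9+9 = 35 ⇒ 35 days.
Since N6 is critical, the +1 change carries straight to that chain (now 36 days).
The critical path is still N4→N6→N9→N11→N13; finish is now 36 days.

36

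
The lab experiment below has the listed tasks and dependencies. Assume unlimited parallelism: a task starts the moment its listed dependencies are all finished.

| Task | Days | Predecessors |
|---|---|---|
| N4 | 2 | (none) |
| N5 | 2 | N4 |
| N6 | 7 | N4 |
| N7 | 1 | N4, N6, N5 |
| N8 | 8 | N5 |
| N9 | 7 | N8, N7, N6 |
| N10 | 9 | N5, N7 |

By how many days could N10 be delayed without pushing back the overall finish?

Critical path: N4→N5→N8→N9 = 2+2+8+7 = 19, so the finish is 19 days.
Longest path through N10: 19 days (earliest finish 19, latest finish 19).
So N10 can slip 19 − 19 = 0 days.

0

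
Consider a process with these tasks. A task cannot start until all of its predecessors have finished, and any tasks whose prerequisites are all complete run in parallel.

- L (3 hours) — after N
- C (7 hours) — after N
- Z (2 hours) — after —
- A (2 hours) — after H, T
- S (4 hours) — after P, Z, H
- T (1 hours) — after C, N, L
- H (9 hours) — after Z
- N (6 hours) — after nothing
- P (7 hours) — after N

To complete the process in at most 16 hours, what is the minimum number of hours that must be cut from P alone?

Current finish: 17 hours; target: 16.
P is on every critical path, so each hour cut from P cuts the finish by one (this holds down to a finish of 16).
Need 17 − 16 = 1 hour off P → P becomes 6 hours, finish becomes 16.

1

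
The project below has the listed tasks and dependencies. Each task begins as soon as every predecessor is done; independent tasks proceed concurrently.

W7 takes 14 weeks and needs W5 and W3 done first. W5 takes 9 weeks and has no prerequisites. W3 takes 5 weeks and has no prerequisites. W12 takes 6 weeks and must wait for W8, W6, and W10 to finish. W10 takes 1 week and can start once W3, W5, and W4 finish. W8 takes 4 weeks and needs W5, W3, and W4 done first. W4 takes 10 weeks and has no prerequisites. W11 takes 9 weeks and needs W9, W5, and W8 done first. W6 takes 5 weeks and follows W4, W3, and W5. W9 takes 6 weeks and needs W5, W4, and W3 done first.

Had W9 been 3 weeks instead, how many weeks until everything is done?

23

As given, the longest chain is W4→W9→W11 = 10+6+9 = 25, so the finish is 25 weeks.
Since W9 is critical, the -3 change carries straight to that chain (now 22 weeks).
Now W4→W8→W11 = 10+4+9 = 23 is longest, so the finish becomes 23 weeks.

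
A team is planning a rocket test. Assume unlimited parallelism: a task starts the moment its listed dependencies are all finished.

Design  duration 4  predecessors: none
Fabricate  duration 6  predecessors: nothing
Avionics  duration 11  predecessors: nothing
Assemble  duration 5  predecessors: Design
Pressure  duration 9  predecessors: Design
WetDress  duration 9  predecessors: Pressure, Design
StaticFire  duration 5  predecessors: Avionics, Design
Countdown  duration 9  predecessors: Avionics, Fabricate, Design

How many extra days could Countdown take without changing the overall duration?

Critical path: Design→Pressure→WetDress = 4+9+9 = 22, so the finish is 22 days.
The longest chain containing Countdown totals 20 days.
So Countdown can slip 22 − 20 = 2 days.

2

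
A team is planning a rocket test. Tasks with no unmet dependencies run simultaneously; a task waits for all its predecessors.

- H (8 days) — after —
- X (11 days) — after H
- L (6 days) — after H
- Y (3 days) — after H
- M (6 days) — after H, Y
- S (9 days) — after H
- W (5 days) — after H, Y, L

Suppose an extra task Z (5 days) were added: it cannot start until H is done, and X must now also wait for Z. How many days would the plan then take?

Originally the plan takes 19 days.
With Z inserted, X now waits for max(H, Z).
New critical path: H→Z→X = 8+5+11 = 24 ⇒ 24 days.

24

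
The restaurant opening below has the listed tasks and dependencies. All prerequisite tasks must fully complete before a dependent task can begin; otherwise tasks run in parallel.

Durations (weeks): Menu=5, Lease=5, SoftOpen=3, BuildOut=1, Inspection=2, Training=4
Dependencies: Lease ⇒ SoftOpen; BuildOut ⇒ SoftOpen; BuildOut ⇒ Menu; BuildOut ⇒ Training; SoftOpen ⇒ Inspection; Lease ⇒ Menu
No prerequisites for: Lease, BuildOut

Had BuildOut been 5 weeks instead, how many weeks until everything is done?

10

Critical path before the change: Lease→Menu = 5+5 = 10 giving 10 weeks.
BuildOut is off the critical path — its longest chain is 6 weeks, giving 4 of slack.
The critical path is still Lease→Menu; finish is now 10 weeks.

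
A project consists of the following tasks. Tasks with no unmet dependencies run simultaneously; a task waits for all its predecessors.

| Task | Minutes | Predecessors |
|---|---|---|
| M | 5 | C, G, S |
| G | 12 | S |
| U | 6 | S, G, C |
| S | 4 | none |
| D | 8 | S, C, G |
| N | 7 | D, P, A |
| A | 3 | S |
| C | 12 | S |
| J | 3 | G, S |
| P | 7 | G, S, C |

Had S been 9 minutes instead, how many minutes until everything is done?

36

Baseline: S→C→D→N = 4+12+8+7 = 31 → 31 minutes.
S is on the critical path; changing it to 9 makes that path 36 minutes.
That remains the longest chain; total 36 minutes.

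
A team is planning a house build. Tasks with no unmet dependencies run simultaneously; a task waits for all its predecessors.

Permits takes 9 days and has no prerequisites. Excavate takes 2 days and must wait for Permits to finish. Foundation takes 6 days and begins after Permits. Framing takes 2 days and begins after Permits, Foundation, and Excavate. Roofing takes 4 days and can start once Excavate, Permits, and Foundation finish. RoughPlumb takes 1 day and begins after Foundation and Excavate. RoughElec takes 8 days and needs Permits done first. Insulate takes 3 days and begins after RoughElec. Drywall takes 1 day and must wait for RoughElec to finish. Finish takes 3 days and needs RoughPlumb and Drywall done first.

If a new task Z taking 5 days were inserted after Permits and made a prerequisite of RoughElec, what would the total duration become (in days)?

26

Originally the schedule takes 21 days.
With Z inserted, RoughElec now waits for max(Permits, Z).
New critical path: Permits→Z→RoughElec→Drywall→Finish = 9+5+8+1+3 = 26 ⇒ 26 days.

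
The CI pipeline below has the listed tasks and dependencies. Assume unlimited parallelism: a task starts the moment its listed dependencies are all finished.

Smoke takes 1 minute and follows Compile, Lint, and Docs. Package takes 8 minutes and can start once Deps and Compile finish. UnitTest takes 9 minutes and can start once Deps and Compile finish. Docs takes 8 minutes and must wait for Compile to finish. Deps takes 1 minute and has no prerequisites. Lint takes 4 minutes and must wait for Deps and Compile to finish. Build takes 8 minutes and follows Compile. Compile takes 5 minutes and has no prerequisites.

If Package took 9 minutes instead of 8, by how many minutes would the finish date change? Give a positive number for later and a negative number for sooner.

0

The binding path is Compile→UnitTest = 5+9 = 14; finish at 14 minutes.
Package is off the critical path — its longest chain is 13 minutes, giving 1 of slack.
That remains the longest chain; total 14 minutes.
Change in finish: 14 − 14 = +0 minutes.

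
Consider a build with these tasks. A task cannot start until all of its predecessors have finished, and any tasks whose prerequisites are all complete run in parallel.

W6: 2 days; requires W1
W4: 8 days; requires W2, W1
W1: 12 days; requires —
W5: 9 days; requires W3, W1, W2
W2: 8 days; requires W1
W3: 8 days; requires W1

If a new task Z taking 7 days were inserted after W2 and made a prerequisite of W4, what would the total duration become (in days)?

35

Originally the project takes 29 days.
With Z inserted, W4 now waits for max(W2, W1, Z).
New critical path: W1→W2→Z→W4 = 12+8+7+8 = 35 ⇒ 35 days.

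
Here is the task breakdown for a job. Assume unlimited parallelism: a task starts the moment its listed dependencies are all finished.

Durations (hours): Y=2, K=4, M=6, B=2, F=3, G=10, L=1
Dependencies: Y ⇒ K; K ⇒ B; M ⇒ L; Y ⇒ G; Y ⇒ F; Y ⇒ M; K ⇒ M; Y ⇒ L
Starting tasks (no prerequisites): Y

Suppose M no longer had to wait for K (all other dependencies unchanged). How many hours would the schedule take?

With the dependency in place, Y→K→M→L = 2+4+6+1 = 13 sets the finish at 13 hours.
Without K→M, M's earliest start moves from 6 to 2.
After: Y→G = 2+10 = 12 → 12 hours.

12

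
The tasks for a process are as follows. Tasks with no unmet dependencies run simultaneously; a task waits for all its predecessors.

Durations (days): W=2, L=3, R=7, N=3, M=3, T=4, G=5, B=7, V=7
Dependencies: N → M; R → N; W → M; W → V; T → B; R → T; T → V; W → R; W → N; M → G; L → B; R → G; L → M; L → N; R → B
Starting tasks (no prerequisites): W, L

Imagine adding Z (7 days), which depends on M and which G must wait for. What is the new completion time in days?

27

Originally the process takes 20 days.
With Z inserted, G now waits for max(M, R, Z).
New critical path: W→R→N→M→Z→G = 2+7+3+3+7+5 = 27 ⇒ 27 days.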